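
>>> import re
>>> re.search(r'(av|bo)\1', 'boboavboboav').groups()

The match spans [0:4] → 'bobo'.
Captured: group 1 = 'bo'.

('bo',)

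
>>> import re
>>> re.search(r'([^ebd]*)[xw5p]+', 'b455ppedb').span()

(1, 6)

Pattern: zero or more of any character except [ebd] (captured); then one or more of one of [xw5p].
The match spans [1:6] → '455pp'.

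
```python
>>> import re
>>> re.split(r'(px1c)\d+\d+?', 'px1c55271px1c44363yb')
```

With a capturing group present, the delimiter's captured portion is kept in the result list.

['', 'px1c', '', 'px1c', 'yb']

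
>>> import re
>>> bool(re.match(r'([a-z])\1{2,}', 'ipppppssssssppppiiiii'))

False

After group 1 captures some text, `\1` only succeeds where that same text appears again.
`re.match` won't scan ahead — the pattern has to work from the very first character.
Here position 0 doesn't satisfy it, so the call returns None, and `bool(None)` is False.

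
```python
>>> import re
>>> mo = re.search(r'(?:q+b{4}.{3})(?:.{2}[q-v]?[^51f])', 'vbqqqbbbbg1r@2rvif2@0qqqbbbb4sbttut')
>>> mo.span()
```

The pattern matches one or more of a literal 'q', then exactly 4 of the literal 'b', then exactly 3 of any character (non-capturing group); then exactly 2 of any character, then optionally a character in [q-v], then any character except [51f] (non-capturing group).
`search` walks the string left to right and returns the first match it finds.
The match spans [2:16] → 'qqqbbbbg1r@2rv'.

(2, 16)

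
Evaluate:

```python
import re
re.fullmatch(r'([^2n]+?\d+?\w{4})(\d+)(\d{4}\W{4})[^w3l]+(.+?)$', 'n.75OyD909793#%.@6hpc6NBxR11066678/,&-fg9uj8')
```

None

This matches one or more of any character except [2n] (lazy), then one or more of a digit (lazy), then exactly 4 of a word character (captured); then one or more of a digit (captured); then exactly 4 of a digit, then exactly 4 of a non-word character (captured); then one or more of any character except [w3l]; then one or more of any character (lazy) (captured); then anchored at the end.
For `fullmatch`, every character of the input must be accounted for by the pattern.
Here the pattern can't cover the whole string, so the call returns None.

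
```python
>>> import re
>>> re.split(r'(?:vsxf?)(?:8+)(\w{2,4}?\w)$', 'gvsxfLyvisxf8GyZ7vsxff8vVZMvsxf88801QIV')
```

['gvsxfLyvisxf8GyZ7vsxff8vVZM', '01QIV', '']

With a capturing group present, the delimiter's captured portion is kept in the result list.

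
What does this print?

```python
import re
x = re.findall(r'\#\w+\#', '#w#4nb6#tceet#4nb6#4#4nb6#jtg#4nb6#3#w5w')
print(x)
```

Matches: at [0:3] → '#w#'; at [7:14] → '#tceet#'; at [18:21] → '#4#'; at [25:30] → '#jtg#'; at [34:37] → '#3#'.
`findall` yields the raw match text (5 of them) because the pattern has no groups.

['#w#', '#tceet#', '#4#', '#jtg#', '#3#']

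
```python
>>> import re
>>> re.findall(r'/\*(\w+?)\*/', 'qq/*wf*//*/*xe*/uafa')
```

['wf', 'xe']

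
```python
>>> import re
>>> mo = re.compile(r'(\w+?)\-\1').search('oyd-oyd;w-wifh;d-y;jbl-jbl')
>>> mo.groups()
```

The backreference `\1` re-matches whatever the first group consumed, character for character.
`search` walks the string left to right and returns the first match it finds.
The match spans [0:7] → 'oyd-oyd'.
Captured: group 1 = 'oyd'.

('oyd',)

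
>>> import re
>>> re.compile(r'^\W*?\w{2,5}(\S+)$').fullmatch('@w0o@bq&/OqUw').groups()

This matches anchored at the start of the string; then zero or more of a non-word character (lazy), then 2 to 5 of a word character; then one or more of a non-whitespace character (captured); then anchored at the end.
`re.fullmatch` is like wrapping the pattern in `^…$` (in single-line mode).
The match spans [0:13] → '@w0o@bq&/OqUw'.
Captured: group 1 = '@bq&/OqUw'.

('@bq&/OqUw',)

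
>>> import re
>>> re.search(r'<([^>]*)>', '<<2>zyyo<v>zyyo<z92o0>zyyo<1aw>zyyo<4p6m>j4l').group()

`re.search` tries every starting position until one works.
The match spans [0:4] → '<<2>'.
Captured: group 1 = '<2'.

'<<2>'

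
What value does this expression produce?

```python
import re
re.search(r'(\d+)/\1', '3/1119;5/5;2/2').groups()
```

`\1` is not a pattern — it's the concrete string captured by group 1, re-applied verbatim.
Unlike `match`, `search` isn't anchored — it looks for the pattern anywhere in the string.
The match spans [7:10] → '5/5'.
Captured: group 1 = '5'.

('5',)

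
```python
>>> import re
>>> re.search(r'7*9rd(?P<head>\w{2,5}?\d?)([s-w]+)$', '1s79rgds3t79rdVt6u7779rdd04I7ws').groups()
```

The pattern matches zero or more of the literal '7', then the literal '9rd'; then 2 to 5 of a word character (lazy), then optionally a digit (captured as 'head'); then one or more of a character in [s-w] (captured); then anchored at the end.
`re.search` scans for the first position where the pattern succeeds.
The match spans [18:31] → '7779rdd04I7ws'.
Captured: group 1 = 'd04I7', group 2 = 'ws'.

('d04I7', 'ws')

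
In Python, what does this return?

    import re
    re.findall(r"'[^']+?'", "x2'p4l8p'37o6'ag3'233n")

["'p4l8p'", "'ag3'"]

Walking the string: at [2:9] → "'p4l8p'"; at [13:18] → "'ag3'".
Since nothing is captured, `findall` lists the 2 matched substrings directly.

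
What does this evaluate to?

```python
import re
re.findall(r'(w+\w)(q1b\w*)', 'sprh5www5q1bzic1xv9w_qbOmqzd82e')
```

[('www5', 'q1bzic1xv9w_qbOmqzd82e')]

The pattern matches one or more of the literal 'w', then a word character (captured); then the literal 'q1b', then zero or more of a word character (captured).
Scanning left to right: at [5:31] match 'www5q1bzic1xv9w_qbOmqzd82e', groups = ('www5', 'q1bzic1xv9w_qbOmqzd82e').
With 2 capturing groups, `findall` returns a 2-tuple per match.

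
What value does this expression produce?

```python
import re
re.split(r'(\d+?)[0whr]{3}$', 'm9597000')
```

This matches one or more of a digit (lazy) (captured); then exactly 3 of one of [0whr]; then anchored at the end.
Because the pattern has a capturing group, `split` also inserts each captured text between the pieces.

['m', '9597', '']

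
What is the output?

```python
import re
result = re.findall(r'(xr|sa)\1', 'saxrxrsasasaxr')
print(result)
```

A backreference is literal: `\1` must see the identical characters the first group matched.
Scanning left to right: at [2:6] match 'xrxr', group 1 = 'xr'; at [6:10] match 'sasa', group 1 = 'sa'.
With a single group, `findall` returns only what that group captured — 2 items.

['xr', 'sa']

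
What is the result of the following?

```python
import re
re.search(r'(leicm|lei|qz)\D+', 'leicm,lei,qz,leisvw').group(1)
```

'leicm'

The match spans [0:19] → 'leicm,lei,qz,leisvw'.
Captured: group 1 = 'leicm'.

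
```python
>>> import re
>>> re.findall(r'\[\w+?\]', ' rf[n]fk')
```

['[n]']

Scanning left to right: at [3:6] → '[n]'.
Since nothing is captured, `findall` lists the 1 matched substring directly.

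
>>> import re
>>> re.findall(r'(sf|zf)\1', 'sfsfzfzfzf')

['sf', 'zf']

The backreference `\1` re-matches whatever the first group consumed, character for character.
Walking the string: at [0:4] match 'sfsf', group 1 = 'sf'; at [4:8] match 'zfzf', group 1 = 'zf'.
One capturing group, so `findall` returns just the captured substring from each match — 2 in all.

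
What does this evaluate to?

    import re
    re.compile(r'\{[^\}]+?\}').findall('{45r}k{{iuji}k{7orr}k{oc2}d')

['{45r}', '{{iuji}', '{7orr}', '{oc2}']

Matches: at [0:5] → '{45r}'; at [6:13] → '{{iuji}'; at [14:20] → '{7orr}'; at [21:26] → '{oc2}'.
With no groups in the pattern, `findall` gives back each whole match — 4 here.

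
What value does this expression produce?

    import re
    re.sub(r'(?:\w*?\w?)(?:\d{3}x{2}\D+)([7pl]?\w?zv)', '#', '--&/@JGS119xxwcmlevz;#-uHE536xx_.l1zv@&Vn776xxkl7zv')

'--&/@JGS119xxwcmlevz;#-#@&#'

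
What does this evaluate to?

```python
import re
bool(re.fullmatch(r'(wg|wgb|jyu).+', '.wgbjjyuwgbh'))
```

False

`fullmatch` succeeds only if the pattern covers the string from start to end.
Here there's no way to consume every character, so the call returns None, and `bool(None)` is False.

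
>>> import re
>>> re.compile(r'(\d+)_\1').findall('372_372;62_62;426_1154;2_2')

After group 1 captures some text, `\1` only succeeds where that same text appears again.
Scanning left to right: at [0:7] match '372_372', group 1 = '372'; at [8:13] match '62_62', group 1 = '62'; at [23:26] match '2_2', group 1 = '2'.
With a single group, `findall` returns only what that group captured — 3 items.

['372', '62', '2']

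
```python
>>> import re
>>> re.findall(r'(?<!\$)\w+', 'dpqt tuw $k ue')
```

Because the assertion is negative and zero-width, positions next to the forbidden text are skipped.
Matches: at [0:4] → 'dpqt'; at [5:8] → 'tuw'; at [12:14] → 'ue'.
With no groups in the pattern, `findall` gives back each whole match — 3 here.

['dpqt', 'tuw', 'ue']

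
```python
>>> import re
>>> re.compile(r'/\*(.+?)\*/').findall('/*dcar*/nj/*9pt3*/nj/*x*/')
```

['dcar', '9pt3', 'x']

Lazy quantifiers expand one character at a time until the remainder of the pattern can match.
Scanning left to right: at [0:8] match '/*dcar*/', group 1 = 'dcar'; at [10:18] match '/*9pt3*/', group 1 = '9pt3'; at [20:25] match '/*x*/', group 1 = 'x'.
With a single group, `findall` returns only what that group captured — 3 items.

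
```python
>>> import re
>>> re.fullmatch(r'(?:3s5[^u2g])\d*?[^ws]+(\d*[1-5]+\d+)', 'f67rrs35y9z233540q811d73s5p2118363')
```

None

This matches the literal '3s5', then any character except [u2g] (non-capturing group); then zero or more of a digit (lazy), then one or more of any character except [ws]; then zero or more of a digit, then one or more of a character in [1-5], then one or more of a digit (captured).
`re.fullmatch` is like wrapping the pattern in `^…$` (in single-line mode).
Here the pattern can't cover the whole string, so the call returns None.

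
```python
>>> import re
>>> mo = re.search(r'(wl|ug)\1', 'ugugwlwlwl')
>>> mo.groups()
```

A backreference is literal: `\1` must see the identical characters the first group matched.
`search` walks the string left to right and returns the first match it finds.
The match spans [0:4] → 'ugug'.
Captured: group 1 = 'ug'.

('ug',)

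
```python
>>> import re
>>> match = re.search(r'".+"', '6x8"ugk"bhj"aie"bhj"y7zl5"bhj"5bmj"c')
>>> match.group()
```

The match spans [3:35] → '"ugk"bhj"aie"bhj"y7zl5"bhj"5bmj"'.

'"ugk"bhj"aie"bhj"y7zl5"bhj"5bmj"'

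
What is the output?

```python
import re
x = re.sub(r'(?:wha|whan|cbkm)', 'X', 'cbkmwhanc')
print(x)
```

XXnc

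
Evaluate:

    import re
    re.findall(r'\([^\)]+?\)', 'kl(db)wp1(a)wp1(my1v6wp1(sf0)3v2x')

With no groups in the pattern, `findall` gives back each whole match — 3 here.

['(db)', '(a)', '(my1v6wp1(sf0)']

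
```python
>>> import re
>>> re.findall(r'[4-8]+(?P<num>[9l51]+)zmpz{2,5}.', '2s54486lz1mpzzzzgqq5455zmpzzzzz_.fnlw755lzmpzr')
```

With a single group, `findall` returns only what that group captured — 1 item.

['5']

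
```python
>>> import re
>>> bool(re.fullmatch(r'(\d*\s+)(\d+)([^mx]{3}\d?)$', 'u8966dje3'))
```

This matches zero or more of a digit, then one or more of whitespace (captured); then one or more of a digit (captured); then exactly 3 of any character except [mx], then optionally a digit (captured); then anchored at the end.
`fullmatch` succeeds only if the pattern covers the string from start to end.
Here the string isn't matched end-to-end, so the call returns None, and `bool(None)` is False.

False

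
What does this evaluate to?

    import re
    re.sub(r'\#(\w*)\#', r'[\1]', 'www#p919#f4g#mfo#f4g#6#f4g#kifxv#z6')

The replacement refers to a captured group, so each match is rewritten using its own captured text.

'www[p919]f4g[mfo]f4g[6]f4g[kifxv]z6'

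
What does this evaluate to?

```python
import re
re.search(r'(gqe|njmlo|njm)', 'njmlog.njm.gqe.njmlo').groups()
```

('njmlo',)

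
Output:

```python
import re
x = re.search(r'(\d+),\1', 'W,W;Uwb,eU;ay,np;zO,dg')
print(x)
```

None

After group 1 captures some text, `\1` only succeeds where that same text appears again.
Here the pattern never matches, so the call returns None.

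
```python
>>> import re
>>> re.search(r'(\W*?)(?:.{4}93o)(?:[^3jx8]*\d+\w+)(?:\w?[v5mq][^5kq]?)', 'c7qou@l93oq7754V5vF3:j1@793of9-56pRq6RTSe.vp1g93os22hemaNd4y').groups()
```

Pattern: zero or more of a non-word character (lazy) (captured); then exactly 4 of any character, then the literal '93o' (non-capturing group); then zero or more of any character except [3jx8], then one or more of a digit, then one or more of a word character (non-capturing group); then optionally a word character, then one of [v5mq], then optionally any character except [5kq] (non-capturing group).
`re.search` tries every starting position until one works.
The match spans [3:19] → 'ou@l93oq7754V5vF'.
Captured: group 1 = ''.

('',)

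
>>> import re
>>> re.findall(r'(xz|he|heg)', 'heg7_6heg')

['he', 'he']

Alternation tries branches left to right and keeps the first one that lets the overall match succeed at that position.
Matches: at [0:2] match 'he', group 1 = 'he'; at [6:8] match 'he', group 1 = 'he'.
One capturing group, so `findall` returns just the captured substring from each match — 2 in all.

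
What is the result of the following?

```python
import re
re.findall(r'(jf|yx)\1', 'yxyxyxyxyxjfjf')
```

`\1` is not a pattern — it's the concrete string captured by group 1, re-applied verbatim.
Matches: at [0:4] match 'yxyx', group 1 = 'yx'; at [4:8] match 'yxyx', group 1 = 'yx'; at [10:14] match 'jfjf', group 1 = 'jf'.
Because there's exactly one group, `findall` drops the full match and keeps group 1 from each hit.

['yx', 'yx', 'jf']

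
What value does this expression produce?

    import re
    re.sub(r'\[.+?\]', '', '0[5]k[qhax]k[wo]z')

A `+?`/`*?`/`{m,n}?` starts at its minimum and grows only as far as needed for what follows to match.
Matches: at [1:4] → '[5]'; at [5:11] → '[qhax]'; at [12:16] → '[wo]'.
`sub` substitutes '' at each match site.

'0kkz'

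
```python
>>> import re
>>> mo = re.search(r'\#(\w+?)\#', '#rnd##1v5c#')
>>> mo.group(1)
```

'rnd'

The match spans [0:5] → '#rnd#'.
Captured: group 1 = 'rnd'.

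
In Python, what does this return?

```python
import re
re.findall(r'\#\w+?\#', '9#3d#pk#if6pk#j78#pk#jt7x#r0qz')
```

['#3d#', '#if6pk#', '#pk#']

Matches: at [1:5] → '#3d#'; at [7:14] → '#if6pk#'; at [17:21] → '#pk#'.
Since nothing is captured, `findall` lists the 3 matched substrings directly.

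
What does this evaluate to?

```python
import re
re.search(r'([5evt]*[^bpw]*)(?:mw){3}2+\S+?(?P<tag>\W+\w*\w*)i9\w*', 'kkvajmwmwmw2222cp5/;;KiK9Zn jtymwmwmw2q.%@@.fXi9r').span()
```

(17, 49)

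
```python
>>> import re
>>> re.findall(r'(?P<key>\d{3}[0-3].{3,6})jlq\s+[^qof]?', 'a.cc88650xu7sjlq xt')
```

['8650xu7s']

One capturing group, so `findall` returns just the captured substring from the one match — 1 in all.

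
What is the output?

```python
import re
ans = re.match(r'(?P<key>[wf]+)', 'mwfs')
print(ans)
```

Pattern: one or more of one of [wf] (captured as 'key').
`re.match` only tries the pattern at the start of the string.
Here position 0 doesn't satisfy it, so the call returns None.

None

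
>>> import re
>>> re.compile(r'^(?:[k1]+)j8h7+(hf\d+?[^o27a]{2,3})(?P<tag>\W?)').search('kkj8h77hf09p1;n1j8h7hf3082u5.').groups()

Pattern: anchored at the start of the string; then one or more of one of [k1] (non-capturing group); then the literal 'j8h', then one or more of the literal '7'; then the literal 'hf', then one or more of a digit (lazy), then 2 to 3 of any character except [o27a] (captured); then optionally a non-word character (captured as 'tag').
`search` walks the string left to right and returns the first match it finds.
The match spans [0:14] → 'kkj8h77hf09p1;'.
Captured: group 1 = 'hf09p1', group 2 = ';'.

('hf09p1', ';')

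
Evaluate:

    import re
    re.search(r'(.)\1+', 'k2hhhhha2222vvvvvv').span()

(2, 7)

`\1` has to match the exact text group 1 already captured.
The match spans [2:7] → 'hhhhh'.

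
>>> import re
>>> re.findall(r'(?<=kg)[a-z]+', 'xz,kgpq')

['pq']

The `(?=…)`/`(?<=…)` assertion just peeks at neighbouring text; it doesn't advance the match position.
Scanning left to right: at [5:7] → 'pq'.
Since nothing is captured, `findall` lists the 1 matched substring directly.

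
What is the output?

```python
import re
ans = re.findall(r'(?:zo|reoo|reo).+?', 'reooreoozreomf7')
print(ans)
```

`|` is ordered: at each position the engine commits to the first alternative that works.
`findall` yields the raw match text (2 of them) because the pattern has no groups.

['reoor', 'reom']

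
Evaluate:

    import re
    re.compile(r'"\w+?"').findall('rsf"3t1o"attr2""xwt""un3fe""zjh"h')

['"3t1o"', '"xwt"', '"un3fe"', '"zjh"']

Since nothing is captured, `findall` lists the 4 matched substrings directly.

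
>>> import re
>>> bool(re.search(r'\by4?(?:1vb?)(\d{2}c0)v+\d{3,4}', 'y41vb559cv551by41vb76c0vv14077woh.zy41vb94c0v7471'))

The pattern matches a word boundary (`\b`, zero-width); then the literal 'y', then optionally the literal '4'; then the literal '1v', then optionally the literal 'b' (non-capturing group); then exactly 2 of a digit, then the literal 'c0' (captured); then one or more of a literal 'v', then 3 to 4 of a digit.
Here nothing in the string fits, so the call returns None, and `bool(None)` is False.

False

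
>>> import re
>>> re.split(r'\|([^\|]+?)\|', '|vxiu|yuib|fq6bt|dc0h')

['', 'vxiu', 'yuib', 'fq6bt', 'dc0h']

Matches to split on: at [0:6] → '|vxiu|'; at [10:17] → '|fq6bt|'.
With a capturing group present, the delimiter's captured portion is kept in the result list.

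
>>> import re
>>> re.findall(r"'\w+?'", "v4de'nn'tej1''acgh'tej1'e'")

Scanning left to right: at [4:8] → "'nn'"; at [13:19] → "'acgh'"; at [23:26] → "'e'".
No capturing groups, so `findall` returns the 3 full match strings.

["'nn'", "'acgh'", "'e'"]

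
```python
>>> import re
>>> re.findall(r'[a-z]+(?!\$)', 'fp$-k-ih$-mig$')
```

['f', 'k', 'i', 'mi']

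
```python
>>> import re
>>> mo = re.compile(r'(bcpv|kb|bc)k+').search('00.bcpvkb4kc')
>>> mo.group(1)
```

`re.search` tries every starting position until one works.
The match spans [3:8] → 'bcpvk'.
Captured: group 1 = 'bcpv'.

'bcpv'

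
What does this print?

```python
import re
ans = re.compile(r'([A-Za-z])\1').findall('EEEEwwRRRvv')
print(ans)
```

['E', 'E', 'w', 'R', 'v']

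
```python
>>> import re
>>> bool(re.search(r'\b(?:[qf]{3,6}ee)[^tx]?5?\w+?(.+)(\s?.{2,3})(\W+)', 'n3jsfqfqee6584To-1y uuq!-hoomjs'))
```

This matches a word boundary (`\b`, zero-width); then 3 to 6 of one of [qf], then the literal 'ee' (non-capturing group); then optionally any character except [tx], then optionally a literal '5', then one or more of a word character (lazy); then one or more of any character (captured); then optionally whitespace, then 2 to 3 of any character (captured); then one or more of a non-word character (captured).
Here no position works, so the call returns None, and `bool(None)` is False.

False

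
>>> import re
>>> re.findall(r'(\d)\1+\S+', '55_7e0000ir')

The backreference `\1` re-matches whatever the first group consumed, character for character.
Walking the string: at [0:11] match '55_7e0000ir', group 1 = '5'.
Because there's exactly one group, `findall` drops the full match and keeps group 1 from the one hit.

['5']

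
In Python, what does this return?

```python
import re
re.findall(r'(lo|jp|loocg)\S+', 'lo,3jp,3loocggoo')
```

['lo']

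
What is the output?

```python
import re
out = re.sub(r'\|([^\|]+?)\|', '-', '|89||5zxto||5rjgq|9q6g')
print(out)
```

---9q6g

`sub` substitutes '-' at each match site.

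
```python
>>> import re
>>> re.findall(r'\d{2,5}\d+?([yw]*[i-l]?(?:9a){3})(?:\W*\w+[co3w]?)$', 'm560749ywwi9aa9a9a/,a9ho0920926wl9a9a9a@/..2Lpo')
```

This matches 2 to 5 of a digit, then one or more of a digit (lazy); then zero or more of one of [yw], then optionally a character in [i-l], then the literal '9a' repeated 3 times (captured); then zero or more of a non-word character, then one or more of a word character, then optionally one of [co3w] (non-capturing group); then anchored at the end.
Because there's exactly one group, `findall` drops the full match and keeps group 1 from the one hit.

['wl9a9a9a']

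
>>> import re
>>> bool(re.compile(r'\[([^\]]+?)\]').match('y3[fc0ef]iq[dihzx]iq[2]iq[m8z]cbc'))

`re.match` won't scan ahead — the pattern has to work from the very first character.
Here the pattern fails at index 0, so the call returns None, and `bool(None)` is False.

False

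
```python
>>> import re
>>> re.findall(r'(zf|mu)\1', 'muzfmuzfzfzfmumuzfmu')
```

`\1` has to match the exact text group 1 already captured.
Scanning left to right: at [6:10] match 'zfzf', group 1 = 'zf'; at [12:16] match 'mumu', group 1 = 'mu'.
One capturing group, so `findall` returns just the captured substring from each match — 2 in all.

['zf', 'mu']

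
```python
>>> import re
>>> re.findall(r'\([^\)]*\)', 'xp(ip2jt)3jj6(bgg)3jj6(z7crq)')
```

['(ip2jt)', '(bgg)', '(z7crq)']

Matches: at [2:9] → '(ip2jt)'; at [13:18] → '(bgg)'; at [22:29] → '(z7crq)'.
With no groups in the pattern, `findall` gives back each whole match — 3 here.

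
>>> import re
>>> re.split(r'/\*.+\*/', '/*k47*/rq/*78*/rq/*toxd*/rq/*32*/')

Each match becomes a cut point; 2 segments remain.

['', '']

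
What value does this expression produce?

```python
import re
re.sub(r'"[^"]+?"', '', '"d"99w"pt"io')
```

Matches: at [0:3] → '"d"'; at [6:10] → '"pt"'.
Each match is replaced by ''.

'99wio'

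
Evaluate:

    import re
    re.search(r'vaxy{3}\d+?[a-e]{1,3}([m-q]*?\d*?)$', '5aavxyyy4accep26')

None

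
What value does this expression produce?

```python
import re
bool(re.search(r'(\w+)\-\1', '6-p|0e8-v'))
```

False

`\1` is not a pattern — it's the concrete string captured by group 1, re-applied verbatim.
`re.search` tries every starting position until one works.
Here the pattern never matches, so the call returns None, and `bool(None)` is False.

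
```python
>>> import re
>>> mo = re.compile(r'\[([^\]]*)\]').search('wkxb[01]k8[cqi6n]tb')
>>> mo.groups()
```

('01',)

The match spans [4:8] → '[01]'.
Captured: group 1 = '01'.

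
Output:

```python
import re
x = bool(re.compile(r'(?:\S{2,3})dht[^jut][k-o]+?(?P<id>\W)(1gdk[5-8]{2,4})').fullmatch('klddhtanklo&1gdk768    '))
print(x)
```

False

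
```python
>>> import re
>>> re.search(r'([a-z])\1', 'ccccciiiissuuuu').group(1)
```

The match spans [0:2] → 'cc'.
Captured: group 1 = 'c'.

'c'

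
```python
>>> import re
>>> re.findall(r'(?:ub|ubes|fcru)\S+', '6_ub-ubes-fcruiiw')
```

['ub-ubes-fcruiiw']

Walking the string: at [2:17] → 'ub-ubes-fcruiiw'.
Since nothing is captured, `findall` lists the 1 matched substring directly.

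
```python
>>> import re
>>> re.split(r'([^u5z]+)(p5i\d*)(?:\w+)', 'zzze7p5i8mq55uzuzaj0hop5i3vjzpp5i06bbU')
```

['zzz', 'e7', 'p5i8', '']

`re.split` interleaves the captured-group text with the surrounding fragments.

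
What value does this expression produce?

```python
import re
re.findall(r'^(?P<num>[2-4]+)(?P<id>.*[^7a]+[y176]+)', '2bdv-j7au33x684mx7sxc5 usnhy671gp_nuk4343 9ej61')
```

2 groups means the one result is a tuple of 2 captured strings — 1 here.

[('2', 'bdv-j7au33x684mx7sxc5 usnhy671gp_nuk4343 9ej61')]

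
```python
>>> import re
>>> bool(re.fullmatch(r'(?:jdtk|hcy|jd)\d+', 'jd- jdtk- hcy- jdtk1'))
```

`fullmatch` succeeds only if the pattern covers the string from start to end.
Here the string isn't matched end-to-end, so the call returns None, and `bool(None)` is False.

False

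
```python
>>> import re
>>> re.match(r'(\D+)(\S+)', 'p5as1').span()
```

(0, 5)

`match` is anchored at position 0; if the pattern doesn't fit there, it returns None.
The match spans [0:5] → 'p5as1'.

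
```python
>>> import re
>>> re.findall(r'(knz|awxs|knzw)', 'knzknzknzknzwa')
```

Alternation isn't longest-match — the leftmost alternative that fits at this position is chosen.
Scanning left to right: at [0:3] match 'knz', group 1 = 'knz'; at [3:6] match 'knz', group 1 = 'knz'; at [6:9] match 'knz', group 1 = 'knz'; at [9:12] match 'knz', group 1 = 'knz'.
Because there's exactly one group, `findall` drops the full match and keeps group 1 from each hit.

['knz', 'knz', 'knz', 'knz']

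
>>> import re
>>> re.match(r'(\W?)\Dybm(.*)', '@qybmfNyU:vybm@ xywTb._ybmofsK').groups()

('@', 'fNyU:vybm@ xywTb._ybmofsK')

Pattern: optionally a non-word character (captured); then a non-digit, then the literal 'ybm'; then zero or more of any character (captured).
`match` is anchored at position 0; if the pattern doesn't fit there, it returns None.
The match spans [0:30] → '@qybmfNyU:vybm@ xywTb._ybmofsK'.
Captured: group 1 = '@', group 2 = 'fNyU:vybm@ xywTb._ybmofsK'.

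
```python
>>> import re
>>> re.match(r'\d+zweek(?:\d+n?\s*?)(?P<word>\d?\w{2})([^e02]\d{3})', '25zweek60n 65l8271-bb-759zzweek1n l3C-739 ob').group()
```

Pattern: one or more of a digit; then the literal 'zw', then the literal 'eek'; then one or more of a digit, then optionally the literal 'n', then zero or more of whitespace (lazy) (non-capturing group); then optionally a digit, then exactly 2 of a word character (captured as 'word'); then any character except [e02], then exactly 3 of a digit (captured).
`re.match` won't scan ahead — the pattern has to work from the very first character.
The match spans [0:18] → '25zweek60n 65l8271'.
Captured: group 1 = '65l', group 2 = '8271'.

'25zweek60n 65l8271'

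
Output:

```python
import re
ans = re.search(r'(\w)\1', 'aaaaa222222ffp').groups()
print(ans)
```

`\1` is not a pattern — it's the concrete string captured by group 1, re-applied verbatim.
`search` walks the string left to right and returns the first match it finds.
The match spans [0:2] → 'aa'.
Captured: group 1 = 'a'.

('a',)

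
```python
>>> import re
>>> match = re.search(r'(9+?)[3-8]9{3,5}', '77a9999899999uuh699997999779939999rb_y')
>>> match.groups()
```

('9999',)

The match spans [3:13] → '9999899999'.
Captured: group 1 = '9999'.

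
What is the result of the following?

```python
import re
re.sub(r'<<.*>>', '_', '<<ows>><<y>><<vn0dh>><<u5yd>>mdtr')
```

Matches: at [0:29] → '<<ows>><<y>><<vn0dh>><<u5yd>>'.
Every occurrence is swapped for '_'.

'_mdtr'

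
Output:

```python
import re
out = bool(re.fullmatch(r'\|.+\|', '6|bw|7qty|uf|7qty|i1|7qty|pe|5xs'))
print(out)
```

False

For `fullmatch`, every character of the input must be accounted for by the pattern.
Here the string isn't matched end-to-end, so the call returns None, and `bool(None)` is False.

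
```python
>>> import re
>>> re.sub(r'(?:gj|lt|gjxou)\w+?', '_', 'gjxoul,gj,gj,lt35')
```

The regex engine tests alternatives in the order written; an earlier branch that matches wins even if a later one would match more.
Every occurrence is swapped for '_'.

'_oul,gj,gj,_5'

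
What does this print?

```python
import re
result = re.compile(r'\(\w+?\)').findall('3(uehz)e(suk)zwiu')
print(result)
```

Scanning left to right: at [1:7] → '(uehz)'; at [8:13] → '(suk)'.
No capturing groups, so `findall` returns the 2 full match strings.

['(uehz)', '(suk)']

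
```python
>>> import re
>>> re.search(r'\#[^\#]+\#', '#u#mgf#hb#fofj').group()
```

`re.search` tries every starting position until one works.
The match spans [0:3] → '#u#'.

'#u#'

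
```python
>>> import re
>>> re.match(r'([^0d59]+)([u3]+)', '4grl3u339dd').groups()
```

This matches one or more of any character except [0d59] (captured); then one or more of one of [u3] (captured).
`re.match` only tries the pattern at the start of the string.
The match spans [0:8] → '4grl3u33'.
Captured: group 1 = '4grl3u3', group 2 = '3'.

('4grl3u3', '3')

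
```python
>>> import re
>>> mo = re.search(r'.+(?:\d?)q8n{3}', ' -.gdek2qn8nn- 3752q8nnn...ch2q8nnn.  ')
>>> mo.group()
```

' -.gdek2qn8nn- 3752q8nnn...ch2q8nnn'

The match spans [0:35] → ' -.gdek2qn8nn- 3752q8nnn...ch2q8nnn'.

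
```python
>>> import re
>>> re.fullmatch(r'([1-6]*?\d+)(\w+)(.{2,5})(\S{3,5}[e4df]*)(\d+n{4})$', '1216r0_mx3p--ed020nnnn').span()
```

(0, 22)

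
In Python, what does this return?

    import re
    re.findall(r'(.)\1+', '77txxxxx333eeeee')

`\1` has to match the exact text group 1 already captured.
One capturing group, so `findall` returns just the captured substring from each match — 4 in all.

['7', 'x', '3', 'e']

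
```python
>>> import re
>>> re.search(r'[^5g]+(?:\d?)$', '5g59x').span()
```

(3, 5)

Pattern: one or more of any character except [5g]; then optionally a digit (non-capturing group); then anchored at the end.
The match spans [3:5] → '9x'.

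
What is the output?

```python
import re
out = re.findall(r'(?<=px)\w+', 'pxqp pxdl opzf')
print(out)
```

['qp', 'dl']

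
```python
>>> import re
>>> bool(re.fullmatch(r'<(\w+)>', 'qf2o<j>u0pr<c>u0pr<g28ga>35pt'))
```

False

For `fullmatch`, every character of the input must be accounted for by the pattern.
Here there's no way to consume every character, so the call returns None, and `bool(None)` is False.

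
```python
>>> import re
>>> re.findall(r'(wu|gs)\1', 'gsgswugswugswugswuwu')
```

`\1` has to match the exact text group 1 already captured.
Walking the string: at [0:4] match 'gsgs', group 1 = 'gs'; at [16:20] match 'wuwu', group 1 = 'wu'.
`findall` collects group 1 from each match (2 total).

['gs', 'wu']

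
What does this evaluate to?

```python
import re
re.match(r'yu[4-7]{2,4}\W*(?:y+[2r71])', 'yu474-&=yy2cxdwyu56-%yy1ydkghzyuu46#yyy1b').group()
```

`match` is anchored at position 0; if the pattern doesn't fit there, it returns None.
The match spans [0:11] → 'yu474-&=yy2'.

'yu474-&=yy2'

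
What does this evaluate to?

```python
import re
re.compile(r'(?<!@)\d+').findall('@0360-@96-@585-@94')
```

The negative lookaround is zero-width — it rules out positions where the adjacent text would match, without consuming anything.
No capturing groups, so `findall` returns the 4 full match strings.

['360', '6', '85', '4']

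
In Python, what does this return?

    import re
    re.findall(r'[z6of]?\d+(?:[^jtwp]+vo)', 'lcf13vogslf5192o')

['f13vo']

Since nothing is captured, `findall` lists the 1 matched substring directly.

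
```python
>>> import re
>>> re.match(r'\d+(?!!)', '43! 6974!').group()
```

Because the assertion is negative and zero-width, positions next to the forbidden text are skipped.
`match` is anchored at position 0; if the pattern doesn't fit there, it returns None.
The match spans [0:1] → '4'.

'4'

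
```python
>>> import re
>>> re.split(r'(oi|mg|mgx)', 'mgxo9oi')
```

['', 'mg', 'xo9', 'oi', '']

The regex engine tests alternatives in the order written; an earlier branch that matches wins even if a later one would match more.
Because the pattern has a capturing group, `split` also inserts each captured text between the pieces.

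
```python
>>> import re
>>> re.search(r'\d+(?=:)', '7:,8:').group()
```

'7'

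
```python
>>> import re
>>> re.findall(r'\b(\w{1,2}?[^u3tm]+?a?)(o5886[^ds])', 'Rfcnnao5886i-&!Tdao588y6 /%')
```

[('Rfcnna', 'o5886i')]

The pattern matches a word boundary (`\b`, zero-width); then 1 to 2 of a word character (lazy), then one or more of any character except [u3tm] (lazy), then optionally the literal 'a' (captured); then the literal 'o5', then the literal '886', then any character except [ds] (captured).
Walking the string: at [0:12] match 'Rfcnnao5886i', groups = ('Rfcnna', 'o5886i').
Multiple groups make `findall` return tuples — one 2-tuple for the one match.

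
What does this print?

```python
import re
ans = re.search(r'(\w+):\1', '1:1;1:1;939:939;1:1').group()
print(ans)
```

1:1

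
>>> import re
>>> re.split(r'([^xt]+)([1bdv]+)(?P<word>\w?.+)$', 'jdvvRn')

['', 'jdv', 'v', 'Rn', '']

`re.split` interleaves the captured-group text with the surrounding fragments.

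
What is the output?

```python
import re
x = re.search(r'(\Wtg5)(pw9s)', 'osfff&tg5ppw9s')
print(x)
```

None

Here the pattern never matches, so the call returns None.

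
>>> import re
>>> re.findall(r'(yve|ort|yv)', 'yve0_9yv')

['yve', 'yv']

Alternation tries branches left to right and keeps the first one that lets the overall match succeed at that position.
Because there's exactly one group, `findall` drops the full match and keeps group 1 from each hit.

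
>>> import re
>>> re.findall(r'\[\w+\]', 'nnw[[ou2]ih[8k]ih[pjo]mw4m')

['[ou2]', '[8k]', '[pjo]']

Scanning left to right: at [4:9] → '[ou2]'; at [11:15] → '[8k]'; at [17:22] → '[pjo]'.
No capturing groups, so `findall` returns the 3 full match strings.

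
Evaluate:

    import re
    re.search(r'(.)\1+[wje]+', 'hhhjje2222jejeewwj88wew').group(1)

The match spans [0:6] → 'hhhjje'.
Captured: group 1 = 'h'.

'h'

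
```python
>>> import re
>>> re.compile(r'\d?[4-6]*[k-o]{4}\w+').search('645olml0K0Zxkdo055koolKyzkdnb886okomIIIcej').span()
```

(0, 42)

This matches optionally a digit, then zero or more of a character in [4-6], then exactly 4 of a character in [k-o]; then one or more of a word character.
Unlike `match`, `search` isn't anchored — it looks for the pattern anywhere in the string.
The match spans [0:42] → '645olml0K0Zxkdo055koolKyzkdnb886okomIIIcej'.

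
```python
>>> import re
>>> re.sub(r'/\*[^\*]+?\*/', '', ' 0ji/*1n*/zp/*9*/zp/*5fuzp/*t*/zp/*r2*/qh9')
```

Matches: at [4:10] → '/*1n*/'; at [12:17] → '/*9*/'; at [26:31] → '/*t*/'; at [33:39] → '/*r2*/'.
Every occurrence is swapped for ''.

' 0jizpzp/*5fuzpzpqh9'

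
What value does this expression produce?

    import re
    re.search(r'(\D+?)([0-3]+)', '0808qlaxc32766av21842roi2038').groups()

('qlaxc', '32')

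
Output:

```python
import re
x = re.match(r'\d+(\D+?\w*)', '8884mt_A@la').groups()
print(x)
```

('mt_A',)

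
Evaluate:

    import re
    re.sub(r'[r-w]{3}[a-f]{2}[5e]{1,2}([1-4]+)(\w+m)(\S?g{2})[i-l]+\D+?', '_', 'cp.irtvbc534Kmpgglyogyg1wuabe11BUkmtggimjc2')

Pattern: exactly 3 of a character in [r-w], then exactly 2 of a character in [a-f], then 1 to 2 of one of [5e]; then one or more of a character in [1-4] (captured); then one or more of a word character, then the literal 'm' (captured); then optionally a non-whitespace character, then exactly 2 of a literal 'g' (captured); then one or more of a character in [i-l]; then one or more of a non-digit (lazy).
Matches: at [4:40] → 'rtvbc534Kmpgglyogyg1wuabe11BUkmtggim'.
`sub` substitutes '_' at each match site.

'cp.i_jc2'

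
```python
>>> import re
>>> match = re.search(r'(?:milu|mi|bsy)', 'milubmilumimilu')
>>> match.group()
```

'milu'

`|` is ordered: at each position the engine commits to the first alternative that works.
Unlike `match`, `search` isn't anchored — it looks for the pattern anywhere in the string.
The match spans [0:4] → 'milu'.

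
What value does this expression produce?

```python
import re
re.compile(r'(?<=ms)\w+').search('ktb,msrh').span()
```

(6, 8)

Because the assertion is zero-width, the text it checks is not consumed and won't appear in the result.
The match spans [6:8] → 'rh'.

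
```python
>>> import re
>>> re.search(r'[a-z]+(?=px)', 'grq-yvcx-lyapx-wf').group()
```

'lya'

Lookahead/lookbehind check context without consuming it, so the matched span excludes the asserted characters.
Unlike `match`, `search` isn't anchored — it looks for the pattern anywhere in the string.
The match spans [9:12] → 'lya'.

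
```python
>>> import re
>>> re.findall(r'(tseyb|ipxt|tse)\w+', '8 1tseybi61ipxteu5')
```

['tseyb']

The regex engine tests alternatives in the order written; an earlier branch that matches wins even if a later one would match more.
Scanning left to right: at [3:18] match 'tseybi61ipxteu5', group 1 = 'tseyb'.
One capturing group, so `findall` returns just the captured substring from the one match — 1 in all.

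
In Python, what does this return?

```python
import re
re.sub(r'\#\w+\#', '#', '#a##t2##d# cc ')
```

'### cc '

Each match is replaced by '#'.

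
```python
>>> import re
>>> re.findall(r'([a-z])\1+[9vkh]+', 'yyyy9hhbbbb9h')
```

['y', 'b']

`\1` has to match the exact text group 1 already captured.
Matches: at [0:7] match 'yyyy9hh', group 1 = 'y'; at [7:13] match 'bbbb9h', group 1 = 'b'.
Because there's exactly one group, `findall` drops the full match and keeps group 1 from each hit.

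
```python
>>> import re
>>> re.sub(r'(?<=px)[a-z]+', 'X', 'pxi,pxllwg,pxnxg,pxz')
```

The positive lookaround only admits positions where the adjacent text matches; those characters stay outside the span.
Matches: at [2:3] → 'i'; at [6:10] → 'llwg'; at [13:16] → 'nxg'; at [19:20] → 'z'.
`sub` substitutes 'X' at each match site.

'pxX,pxX,pxX,pxX'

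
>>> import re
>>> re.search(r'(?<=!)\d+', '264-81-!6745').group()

Lookahead/lookbehind check context without consuming it, so the matched span excludes the asserted characters.
`search` walks the string left to right and returns the first match it finds.
The match spans [8:12] → '6745'.

'6745'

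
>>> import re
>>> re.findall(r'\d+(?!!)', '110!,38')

['11', '38']

`(?!…)`/`(?<!…)` only lets a position through if the neighbouring text does NOT match; no characters are consumed.
Scanning left to right: at [0:2] → '11'; at [5:7] → '38'.
Since nothing is captured, `findall` lists the 2 matched substrings directly.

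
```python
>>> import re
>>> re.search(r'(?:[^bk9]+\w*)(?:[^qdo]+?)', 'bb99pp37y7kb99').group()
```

This matches one or more of any character except [bk9], then zero or more of a word character (non-capturing group); then one or more of any character except [qdo] (lazy) (non-capturing group).
`search` walks the string left to right and returns the first match it finds.
The match spans [4:14] → 'pp37y7kb99'.

'pp37y7kb99'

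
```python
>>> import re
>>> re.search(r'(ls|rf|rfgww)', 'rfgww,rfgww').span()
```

The regex engine tests alternatives in the order written; an earlier branch that matches wins even if a later one would match more.
`search` walks the string left to right and returns the first match it finds.
The match spans [0:2] → 'rf'.
Captured: group 1 = 'rf'.

(0, 2)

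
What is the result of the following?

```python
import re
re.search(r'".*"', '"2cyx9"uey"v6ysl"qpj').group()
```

`re.search` tries every starting position until one works.
The match spans [0:17] → '"2cyx9"uey"v6ysl"'.

'"2cyx9"uey"v6ysl"'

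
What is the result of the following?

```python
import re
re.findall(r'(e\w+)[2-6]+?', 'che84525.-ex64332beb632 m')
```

This matches a literal 'e', then one or more of a word character (captured); then one or more of a character in [2-6] (lazy).
Matches: at [2:8] match 'e84525', group 1 = 'e8452'; at [10:23] match 'ex64332beb632', group 1 = 'ex64332beb63'.
Because there's exactly one group, `findall` drops the full match and keeps group 1 from each hit.

['e8452', 'ex64332beb63']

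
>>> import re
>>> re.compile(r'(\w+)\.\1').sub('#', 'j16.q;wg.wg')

'j16.q;#'

The backreference `\1` re-matches whatever the first group consumed, character for character.
Every occurrence is swapped for '#'.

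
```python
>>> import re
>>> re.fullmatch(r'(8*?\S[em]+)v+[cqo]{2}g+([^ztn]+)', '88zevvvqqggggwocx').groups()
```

The match spans [0:17] → '88zevvvqqggggwocx'.
Captured: group 1 = '88ze', group 2 = 'wocx'.

('88ze', 'wocx')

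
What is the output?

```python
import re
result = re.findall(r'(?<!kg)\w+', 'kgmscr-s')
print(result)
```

The negative lookaround is zero-width — it rules out positions where the adjacent text would match, without consuming anything.
No capturing groups, so `findall` returns the 2 full match strings.

['kgmscr', 's']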